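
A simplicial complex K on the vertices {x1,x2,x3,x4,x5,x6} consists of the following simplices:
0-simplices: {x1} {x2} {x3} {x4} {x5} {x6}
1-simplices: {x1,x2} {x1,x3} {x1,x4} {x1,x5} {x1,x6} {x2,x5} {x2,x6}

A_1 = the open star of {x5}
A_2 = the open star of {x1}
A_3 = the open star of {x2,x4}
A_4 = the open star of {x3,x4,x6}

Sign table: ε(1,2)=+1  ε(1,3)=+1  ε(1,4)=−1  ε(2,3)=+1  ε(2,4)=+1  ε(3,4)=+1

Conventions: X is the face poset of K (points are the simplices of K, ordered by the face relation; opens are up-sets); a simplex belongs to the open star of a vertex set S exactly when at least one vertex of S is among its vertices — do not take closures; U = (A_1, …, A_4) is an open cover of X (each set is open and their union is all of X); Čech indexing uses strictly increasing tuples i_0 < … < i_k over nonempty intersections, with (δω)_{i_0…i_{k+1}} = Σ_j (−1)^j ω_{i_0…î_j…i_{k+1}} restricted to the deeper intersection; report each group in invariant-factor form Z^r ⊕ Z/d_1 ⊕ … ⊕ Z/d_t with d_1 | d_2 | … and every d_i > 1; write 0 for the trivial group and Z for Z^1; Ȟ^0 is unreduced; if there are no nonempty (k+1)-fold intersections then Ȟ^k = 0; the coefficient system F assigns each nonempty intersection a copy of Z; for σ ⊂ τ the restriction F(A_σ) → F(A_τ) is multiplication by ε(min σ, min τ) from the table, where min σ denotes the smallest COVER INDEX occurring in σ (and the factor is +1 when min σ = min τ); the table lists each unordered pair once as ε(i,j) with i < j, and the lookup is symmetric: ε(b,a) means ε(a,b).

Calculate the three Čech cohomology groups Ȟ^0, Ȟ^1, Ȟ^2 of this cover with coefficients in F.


Ȟ^0(U;F) ≅ Z, Ȟ^1(U;F) ≅ Z, Ȟ^2(U;F) ≅ 0

nerve of the cover:
  A1={{x5},{x1,x5},{x2,x5}} A2={{x1},{x1,x2},{x1,x3},{x1,x4},{x1,x5},{x1,x6}} A3={{x2},{x4},{x1,x2},{x1,x4},{x2,x5},{x2,x6}} A4={{x3},{x4},{x6},{x1,x3},{x1,x4},{x1,x6},{x2,x6}}
  A12={{x1,x5}} A13={{x2,x5}} A23={{x1,x2},{x1,x4}} A24={{x1,x3},{x1,x4},{x1,x6}} A34={{x4},{x1,x4},{x2,x6}}
  A234={{x1,x4}}
C dims 4,5,1; δ0: rk 3, SNF 1^3; δ1: rk 1, SNF 1^1
Ȟ^0 = (4 − 3) − 0 = 1, so Ȟ^0 ≅ Z
Ȟ^1 = (5 − 1) − 3 = 1, so Ȟ^1 ≅ Z
Ȟ^2 = (1 − 0) − 1 = 0, so Ȟ^2 ≅ 0


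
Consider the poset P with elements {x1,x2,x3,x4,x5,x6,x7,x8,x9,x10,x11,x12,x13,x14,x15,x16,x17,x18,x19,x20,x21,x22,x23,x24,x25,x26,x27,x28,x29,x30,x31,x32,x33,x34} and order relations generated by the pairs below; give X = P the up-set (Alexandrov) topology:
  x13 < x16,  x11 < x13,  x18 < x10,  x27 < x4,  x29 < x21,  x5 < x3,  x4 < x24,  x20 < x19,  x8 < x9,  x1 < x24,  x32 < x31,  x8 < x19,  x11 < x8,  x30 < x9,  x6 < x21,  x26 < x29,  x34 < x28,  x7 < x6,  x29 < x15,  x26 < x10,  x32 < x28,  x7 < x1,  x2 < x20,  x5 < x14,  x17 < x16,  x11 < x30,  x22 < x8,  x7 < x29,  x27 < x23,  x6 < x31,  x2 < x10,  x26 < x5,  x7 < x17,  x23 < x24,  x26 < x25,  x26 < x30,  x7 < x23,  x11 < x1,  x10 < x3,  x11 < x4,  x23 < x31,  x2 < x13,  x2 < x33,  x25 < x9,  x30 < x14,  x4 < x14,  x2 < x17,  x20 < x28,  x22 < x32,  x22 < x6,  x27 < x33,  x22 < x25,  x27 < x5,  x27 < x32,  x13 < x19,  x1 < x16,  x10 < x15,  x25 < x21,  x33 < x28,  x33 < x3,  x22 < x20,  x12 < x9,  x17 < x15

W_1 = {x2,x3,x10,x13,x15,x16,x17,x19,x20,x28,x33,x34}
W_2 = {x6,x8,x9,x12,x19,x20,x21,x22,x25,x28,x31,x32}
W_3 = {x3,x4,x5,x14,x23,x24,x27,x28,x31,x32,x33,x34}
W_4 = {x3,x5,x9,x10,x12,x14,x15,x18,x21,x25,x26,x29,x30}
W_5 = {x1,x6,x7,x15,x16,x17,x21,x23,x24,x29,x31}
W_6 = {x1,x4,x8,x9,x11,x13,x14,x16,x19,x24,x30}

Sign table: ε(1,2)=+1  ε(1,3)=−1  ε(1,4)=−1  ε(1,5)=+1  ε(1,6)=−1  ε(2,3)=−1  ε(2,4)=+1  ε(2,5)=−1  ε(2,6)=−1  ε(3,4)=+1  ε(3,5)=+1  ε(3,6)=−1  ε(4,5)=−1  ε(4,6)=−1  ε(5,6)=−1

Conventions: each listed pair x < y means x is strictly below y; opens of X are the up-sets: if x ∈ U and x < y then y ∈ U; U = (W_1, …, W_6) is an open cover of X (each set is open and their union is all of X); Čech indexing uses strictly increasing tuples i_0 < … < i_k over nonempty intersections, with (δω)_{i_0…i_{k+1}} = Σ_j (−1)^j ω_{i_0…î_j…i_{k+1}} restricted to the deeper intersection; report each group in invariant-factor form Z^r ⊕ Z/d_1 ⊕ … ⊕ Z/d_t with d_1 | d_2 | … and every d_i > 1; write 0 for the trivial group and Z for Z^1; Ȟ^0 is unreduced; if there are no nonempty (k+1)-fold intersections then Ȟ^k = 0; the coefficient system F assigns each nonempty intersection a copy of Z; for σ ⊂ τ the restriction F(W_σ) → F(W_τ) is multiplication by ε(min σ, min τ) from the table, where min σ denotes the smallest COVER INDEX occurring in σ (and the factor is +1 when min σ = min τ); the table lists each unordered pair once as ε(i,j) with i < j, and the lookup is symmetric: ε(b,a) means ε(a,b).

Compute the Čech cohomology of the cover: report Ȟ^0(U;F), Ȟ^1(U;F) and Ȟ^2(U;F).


Ȟ^0 = 0, Ȟ^1 = Z/2 and Ȟ^2 = Z

nerve of the cover:
  W12={x19,x20,x28} W13={x3,x28,x33,x34} W14={x3,x10,x15} W15={x15,x16,x17} W16={x13,x16,x19} W23={x28,x31,x32} W24={x9,x12,x21,x25} W25={x6,x21,x31} W26={x8,x9,x19} W34={x3,x5,x14} W35={x23,x24,x31} W36={x4,x14,x24} W45={x15,x21,x29} W46={x9,x14,x30} W56={x1,x16,x24}
  W123={x28} W126={x19} W134={x3} W145={x15} W156={x16} W235={x31} W245={x21} W246={x9} W346={x14} W356={x24}
C dims 6,15,10; δ0: rk 6, SNF 1^5·2; δ1: rk 9, SNF 1^9
Ȟ^0 = (6 − 6) − 0 = 0, so Ȟ^0 ≅ 0
Ȟ^1 = (15 − 9) − 6 = 0 plus torsion [2], so Ȟ^1 ≅ Z/2
Ȟ^2 = (10 − 0) − 9 = 1, so Ȟ^2 ≅ Z


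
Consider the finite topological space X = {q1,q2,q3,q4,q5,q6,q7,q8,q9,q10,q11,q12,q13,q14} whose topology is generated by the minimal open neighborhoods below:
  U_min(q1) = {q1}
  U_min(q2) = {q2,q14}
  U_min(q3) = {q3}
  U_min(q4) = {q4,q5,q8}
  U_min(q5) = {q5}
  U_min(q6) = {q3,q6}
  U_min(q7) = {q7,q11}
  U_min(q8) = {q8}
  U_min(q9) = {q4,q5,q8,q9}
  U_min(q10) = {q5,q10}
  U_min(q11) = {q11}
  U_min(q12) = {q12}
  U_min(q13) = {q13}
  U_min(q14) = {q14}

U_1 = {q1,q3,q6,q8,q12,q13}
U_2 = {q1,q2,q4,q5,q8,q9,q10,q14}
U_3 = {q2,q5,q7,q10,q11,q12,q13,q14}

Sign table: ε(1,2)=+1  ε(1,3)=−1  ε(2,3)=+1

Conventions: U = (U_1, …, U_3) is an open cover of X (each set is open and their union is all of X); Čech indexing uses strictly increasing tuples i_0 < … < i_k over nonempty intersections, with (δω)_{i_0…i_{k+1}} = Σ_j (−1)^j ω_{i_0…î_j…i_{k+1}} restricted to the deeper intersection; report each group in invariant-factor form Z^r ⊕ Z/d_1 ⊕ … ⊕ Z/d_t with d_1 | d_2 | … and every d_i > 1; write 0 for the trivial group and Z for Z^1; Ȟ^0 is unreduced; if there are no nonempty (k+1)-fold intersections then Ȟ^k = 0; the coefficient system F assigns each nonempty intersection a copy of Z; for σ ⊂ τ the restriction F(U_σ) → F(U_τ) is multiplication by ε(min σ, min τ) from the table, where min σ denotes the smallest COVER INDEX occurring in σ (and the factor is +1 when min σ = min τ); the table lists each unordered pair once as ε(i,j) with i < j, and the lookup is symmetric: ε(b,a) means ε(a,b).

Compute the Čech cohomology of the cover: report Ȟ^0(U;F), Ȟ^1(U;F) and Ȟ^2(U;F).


Ȟ^0 = 0,  Ȟ^1 = Z/2,  Ȟ^2 = 0

nonempty intersections:
  U12={q1,q8} U13={q12,q13} U23={q2,q5,q10,q14}
C dims 3,3; δ0: rk 3, SNF 1^2·2
Ȟ^0: (3−3)−0=0 ⇒ 0
Ȟ^1: (3−0)−3=0 plus torsion [2] ⇒ Z/2
Ȟ^2: (0−0)−0=0 ⇒ 0


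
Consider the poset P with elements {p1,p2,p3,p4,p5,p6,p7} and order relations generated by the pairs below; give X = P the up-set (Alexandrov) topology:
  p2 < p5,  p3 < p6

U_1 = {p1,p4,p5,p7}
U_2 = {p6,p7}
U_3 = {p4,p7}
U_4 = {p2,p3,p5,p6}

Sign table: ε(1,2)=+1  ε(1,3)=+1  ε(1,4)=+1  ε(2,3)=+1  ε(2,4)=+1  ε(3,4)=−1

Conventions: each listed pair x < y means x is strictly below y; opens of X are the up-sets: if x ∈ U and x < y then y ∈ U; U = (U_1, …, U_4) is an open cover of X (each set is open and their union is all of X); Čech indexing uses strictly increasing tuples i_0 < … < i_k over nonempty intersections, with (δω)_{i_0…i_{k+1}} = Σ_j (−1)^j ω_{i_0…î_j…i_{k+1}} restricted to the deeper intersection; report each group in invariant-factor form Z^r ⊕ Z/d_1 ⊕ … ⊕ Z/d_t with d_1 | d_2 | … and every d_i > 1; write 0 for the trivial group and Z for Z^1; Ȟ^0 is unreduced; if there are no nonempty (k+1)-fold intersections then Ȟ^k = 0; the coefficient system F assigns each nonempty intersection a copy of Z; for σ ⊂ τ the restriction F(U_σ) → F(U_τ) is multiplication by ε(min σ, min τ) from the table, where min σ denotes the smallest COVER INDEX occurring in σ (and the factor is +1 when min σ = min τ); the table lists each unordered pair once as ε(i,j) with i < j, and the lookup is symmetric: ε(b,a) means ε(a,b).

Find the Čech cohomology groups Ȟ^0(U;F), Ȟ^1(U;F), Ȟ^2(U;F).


nerve simplices:
  U12={p7} U13={p4,p7} U14={p5} U23={p7} U24={p6}
  U123={p7}
C dims 4,5,1; δ0: rk 3, SNF 1^3; δ1: rk 1, SNF 1^1
degree 0: 4−3−0 = 1 → Ȟ^0 ≅ Z
degree 1: 5−1−3 = 1 → Ȟ^1 ≅ Z
degree 2: 1−0−1 = 0 → Ȟ^2 ≅ 0

Ȟ^0 ≅ Z; Ȟ^1 ≅ Z; Ȟ^2 ≅ 0


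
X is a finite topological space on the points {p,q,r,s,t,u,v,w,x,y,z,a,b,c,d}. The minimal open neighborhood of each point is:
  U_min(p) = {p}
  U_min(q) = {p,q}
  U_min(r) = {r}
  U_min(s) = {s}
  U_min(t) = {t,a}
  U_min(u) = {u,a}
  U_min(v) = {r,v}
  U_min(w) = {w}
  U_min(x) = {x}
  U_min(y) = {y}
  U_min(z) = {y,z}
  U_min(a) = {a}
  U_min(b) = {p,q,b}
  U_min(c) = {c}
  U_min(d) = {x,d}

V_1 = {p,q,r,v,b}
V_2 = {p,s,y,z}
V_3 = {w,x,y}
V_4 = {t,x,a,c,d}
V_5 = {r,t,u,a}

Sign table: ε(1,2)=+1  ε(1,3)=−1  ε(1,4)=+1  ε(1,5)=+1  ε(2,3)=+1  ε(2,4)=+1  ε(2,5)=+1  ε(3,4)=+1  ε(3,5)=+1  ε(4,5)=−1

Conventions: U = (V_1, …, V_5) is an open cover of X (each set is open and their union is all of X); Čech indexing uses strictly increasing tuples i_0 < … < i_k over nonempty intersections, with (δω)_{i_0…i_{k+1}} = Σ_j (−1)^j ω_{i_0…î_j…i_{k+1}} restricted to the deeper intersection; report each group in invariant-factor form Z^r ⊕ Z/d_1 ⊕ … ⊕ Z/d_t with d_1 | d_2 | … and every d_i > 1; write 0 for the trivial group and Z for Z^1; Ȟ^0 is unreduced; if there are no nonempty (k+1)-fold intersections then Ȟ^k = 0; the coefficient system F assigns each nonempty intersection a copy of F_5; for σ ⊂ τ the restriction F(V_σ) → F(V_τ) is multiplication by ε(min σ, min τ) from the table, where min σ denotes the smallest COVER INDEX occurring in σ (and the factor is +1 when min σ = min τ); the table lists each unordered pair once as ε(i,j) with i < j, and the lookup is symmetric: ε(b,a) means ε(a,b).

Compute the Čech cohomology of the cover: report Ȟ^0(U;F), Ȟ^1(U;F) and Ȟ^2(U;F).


intersection data:
  V12={p} V15={r} V23={y} V34={x} V45={t,a}
C dims 5,5; δ0: rk_F5 5
Ȟ^0 = (5 − 5) − 0 = 0, so Ȟ^0 ≅ 0
Ȟ^1 = (5 − 0) − 5 = 0, so Ȟ^1 ≅ 0
Ȟ^2 = (0 − 0) − 0 = 0, so Ȟ^2 ≅ 0

Ȟ^0 = 0, Ȟ^1 = 0, Ȟ^2 = 0


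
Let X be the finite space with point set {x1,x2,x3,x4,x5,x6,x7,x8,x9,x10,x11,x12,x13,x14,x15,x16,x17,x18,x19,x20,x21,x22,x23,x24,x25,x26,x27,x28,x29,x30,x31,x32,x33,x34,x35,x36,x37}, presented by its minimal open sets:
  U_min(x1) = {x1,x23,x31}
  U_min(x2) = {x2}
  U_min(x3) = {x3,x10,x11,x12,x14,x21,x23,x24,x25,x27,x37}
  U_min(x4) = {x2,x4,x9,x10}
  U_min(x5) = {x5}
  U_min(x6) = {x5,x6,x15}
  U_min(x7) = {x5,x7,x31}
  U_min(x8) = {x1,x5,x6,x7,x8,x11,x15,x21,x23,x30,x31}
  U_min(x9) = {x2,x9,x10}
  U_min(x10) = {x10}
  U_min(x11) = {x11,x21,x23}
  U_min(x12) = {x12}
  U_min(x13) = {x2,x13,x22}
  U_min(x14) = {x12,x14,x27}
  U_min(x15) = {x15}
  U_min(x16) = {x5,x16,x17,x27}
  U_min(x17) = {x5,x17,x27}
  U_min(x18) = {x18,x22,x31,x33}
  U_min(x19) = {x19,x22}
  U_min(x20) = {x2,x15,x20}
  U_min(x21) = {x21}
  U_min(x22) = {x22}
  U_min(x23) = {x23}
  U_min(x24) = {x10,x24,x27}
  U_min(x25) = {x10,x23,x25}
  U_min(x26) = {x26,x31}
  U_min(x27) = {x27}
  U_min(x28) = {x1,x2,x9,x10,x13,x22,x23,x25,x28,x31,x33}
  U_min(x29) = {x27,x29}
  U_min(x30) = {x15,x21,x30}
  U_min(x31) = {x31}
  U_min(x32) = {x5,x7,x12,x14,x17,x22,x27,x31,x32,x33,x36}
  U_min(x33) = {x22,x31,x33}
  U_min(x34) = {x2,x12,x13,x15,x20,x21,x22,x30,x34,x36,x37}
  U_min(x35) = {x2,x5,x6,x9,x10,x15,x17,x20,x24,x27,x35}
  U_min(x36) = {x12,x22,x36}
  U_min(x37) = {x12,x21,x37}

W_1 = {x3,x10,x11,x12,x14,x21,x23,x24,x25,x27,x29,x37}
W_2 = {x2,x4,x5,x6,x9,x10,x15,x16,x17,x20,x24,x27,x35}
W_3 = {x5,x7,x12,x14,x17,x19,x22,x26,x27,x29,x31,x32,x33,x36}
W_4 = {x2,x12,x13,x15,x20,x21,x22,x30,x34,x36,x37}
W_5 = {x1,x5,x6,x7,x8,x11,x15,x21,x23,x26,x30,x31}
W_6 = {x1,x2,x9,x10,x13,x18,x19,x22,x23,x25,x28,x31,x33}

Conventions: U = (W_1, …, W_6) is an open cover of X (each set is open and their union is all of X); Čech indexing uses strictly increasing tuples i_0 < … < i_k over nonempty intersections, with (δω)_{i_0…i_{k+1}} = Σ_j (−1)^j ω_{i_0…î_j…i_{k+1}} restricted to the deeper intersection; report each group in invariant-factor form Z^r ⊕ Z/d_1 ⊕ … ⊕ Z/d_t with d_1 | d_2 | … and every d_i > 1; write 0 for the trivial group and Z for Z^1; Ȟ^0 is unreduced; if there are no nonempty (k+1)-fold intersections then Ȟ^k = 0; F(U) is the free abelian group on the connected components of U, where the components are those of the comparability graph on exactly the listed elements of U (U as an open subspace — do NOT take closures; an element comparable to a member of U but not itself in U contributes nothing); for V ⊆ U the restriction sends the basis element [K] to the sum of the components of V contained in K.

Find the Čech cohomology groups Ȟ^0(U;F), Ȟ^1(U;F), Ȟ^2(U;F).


nerve of the cover:
  W12={x10,x24,x27} W13={x12,x14,x27,x29} W14={x12,x21,x37} W15={x11,x21,x23} W16={x10,x23,x25} W23={x5,x17,x27} W24={x2,x15,x20} W25={x5,x6,x15} W26={x2,x9,x10} W34={x12,x22,x36} W35={x5,x7,x26,x31} W36={x19,x22,x31,x33} W45={x15,x21,x30} W46={x2,x13,x22} W56={x1,x23,x31}
  W123={x27} W126={x10} W134={x12} W145={x21} W156={x23} W235={x5} W245={x15} W246={x2} W346={x22} W356={x31}
components per intersection:
  W1: {x3,x10,x11,x12,x14,x21,x23,x24,x25,x27,x29,x37}
  W2: {x2,x4,x5,x6,x9,x10,x15,x16,x17,x20,x24,x27,x35}
  W3: {x5,x7,x12,x14,x17,x19,x22,x26,x27,x29,x31,x32,x33,x36}
  W4: {x2,x12,x13,x15,x20,x21,x22,x30,x34,x36,x37}
  W5: {x1,x5,x6,x7,x8,x11,x15,x21,x23,x26,x30,x31}
  W6: {x1,x2,x9,x10,x13,x18,x19,x22,x23,x25,x28,x31,x33}
  W12: {x10,x24,x27}
  W13: {x12,x14,x27,x29}
  W14: {x12,x21,x37}
  W15: {x11,x21,x23}
  W16: {x10,x23,x25}
  W23: {x5,x17,x27}
  W24: {x2,x15,x20}
  W25: {x5,x6,x15}
  W26: {x2,x9,x10}
  W34: {x12,x22,x36}
  W35: {x5,x7,x26,x31}
  W36: {x19,x22,x31,x33}
  W45: {x15,x21,x30}
  W46: {x2,x13,x22}
  W56: {x1,x23,x31}
  W123: {x27}
  W126: {x10}
  W134: {x12}
  W145: {x21}
  W156: {x23}
  W235: {x5}
  W245: {x15}
  W246: {x2}
  W346: {x22}
  W356: {x31}
C dims 6,15,10; δ0: rk 5, SNF 1^5; δ1: rk 10, SNF 1^9·2
Ȟ^0 = (6 − 5) − 0 = 1, so Ȟ^0 ≅ Z
Ȟ^1 = (15 − 10) − 5 = 0, so Ȟ^1 ≅ 0
Ȟ^2 = (10 − 0) − 10 = 0 plus torsion [2], so Ȟ^2 ≅ Z/2

Ȟ^0 = Z; Ȟ^1 = 0; Ȟ^2 = Z/2


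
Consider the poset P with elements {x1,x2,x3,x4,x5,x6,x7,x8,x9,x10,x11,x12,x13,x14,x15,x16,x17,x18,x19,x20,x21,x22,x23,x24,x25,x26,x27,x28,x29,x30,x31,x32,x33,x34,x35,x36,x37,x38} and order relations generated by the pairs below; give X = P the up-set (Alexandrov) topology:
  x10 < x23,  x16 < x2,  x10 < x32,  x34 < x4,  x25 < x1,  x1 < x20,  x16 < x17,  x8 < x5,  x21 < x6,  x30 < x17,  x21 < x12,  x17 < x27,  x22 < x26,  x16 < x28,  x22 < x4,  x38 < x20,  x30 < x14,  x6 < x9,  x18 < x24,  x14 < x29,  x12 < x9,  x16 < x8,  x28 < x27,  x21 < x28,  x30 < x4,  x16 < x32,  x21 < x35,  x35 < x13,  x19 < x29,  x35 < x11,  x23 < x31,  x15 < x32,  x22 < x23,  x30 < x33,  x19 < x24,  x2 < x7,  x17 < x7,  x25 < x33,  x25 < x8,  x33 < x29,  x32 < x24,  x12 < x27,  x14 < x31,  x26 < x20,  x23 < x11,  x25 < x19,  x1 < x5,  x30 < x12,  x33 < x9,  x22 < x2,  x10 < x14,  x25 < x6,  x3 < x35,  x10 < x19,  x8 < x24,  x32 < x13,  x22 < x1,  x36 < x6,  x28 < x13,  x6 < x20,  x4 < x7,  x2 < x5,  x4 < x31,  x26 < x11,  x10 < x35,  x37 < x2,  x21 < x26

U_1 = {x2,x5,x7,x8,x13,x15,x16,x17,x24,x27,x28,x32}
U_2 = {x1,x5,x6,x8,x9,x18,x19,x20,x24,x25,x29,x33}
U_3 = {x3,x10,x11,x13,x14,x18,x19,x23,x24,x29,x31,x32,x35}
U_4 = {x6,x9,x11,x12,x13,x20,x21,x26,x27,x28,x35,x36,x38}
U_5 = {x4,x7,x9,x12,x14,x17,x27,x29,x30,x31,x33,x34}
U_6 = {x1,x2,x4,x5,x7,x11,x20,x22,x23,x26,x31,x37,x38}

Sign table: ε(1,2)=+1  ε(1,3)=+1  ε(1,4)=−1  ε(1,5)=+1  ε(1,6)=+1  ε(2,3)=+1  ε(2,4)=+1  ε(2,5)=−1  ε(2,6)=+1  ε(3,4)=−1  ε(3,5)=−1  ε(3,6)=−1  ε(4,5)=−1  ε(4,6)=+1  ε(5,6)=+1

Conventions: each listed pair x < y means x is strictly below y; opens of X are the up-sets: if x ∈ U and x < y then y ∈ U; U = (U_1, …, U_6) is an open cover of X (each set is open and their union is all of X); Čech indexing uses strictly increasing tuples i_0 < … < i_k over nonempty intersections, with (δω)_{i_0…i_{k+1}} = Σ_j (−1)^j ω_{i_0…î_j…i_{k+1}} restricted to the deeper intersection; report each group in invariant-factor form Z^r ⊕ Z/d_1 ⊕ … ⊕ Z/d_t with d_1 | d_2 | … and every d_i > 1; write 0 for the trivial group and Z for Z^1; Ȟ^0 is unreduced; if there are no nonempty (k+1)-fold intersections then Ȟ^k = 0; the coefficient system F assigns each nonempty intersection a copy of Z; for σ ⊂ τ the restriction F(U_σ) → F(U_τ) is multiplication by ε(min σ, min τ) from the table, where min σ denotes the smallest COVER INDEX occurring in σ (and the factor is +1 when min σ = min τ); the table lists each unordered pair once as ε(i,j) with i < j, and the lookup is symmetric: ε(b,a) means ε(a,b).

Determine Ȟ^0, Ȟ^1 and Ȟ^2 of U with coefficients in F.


nonempty intersections:
  U12={x5,x8,x24} U13={x13,x24,x32} U14={x13,x27,x28} U15={x7,x17,x27} U16={x2,x5,x7} U23={x18,x19,x24,x29} U24={x6,x9,x20} U25={x9,x29,x33} U26={x1,x5,x20} U34={x11,x13,x35} U35={x14,x29,x31} U36={x11,x23,x31} U45={x9,x12,x27} U46={x11,x20,x26,x38} U56={x4,x7,x31}
  U123={x24} U126={x5} U134={x13} U145={x27} U156={x7} U235={x29} U245={x9} U246={x20} U346={x11} U356={x31}
C dims 6,15,10; δ0: rk 6, SNF 1^5·2; δ1: rk 9, SNF 1^9
Ȟ^0: (6−6)−0=0 ⇒ 0
Ȟ^1: (15−9)−6=0 plus torsion [2] ⇒ Z/2
Ȟ^2: (10−0)−9=1 ⇒ Z

Ȟ^0 = 0; Ȟ^1 = Z/2; Ȟ^2 = Z


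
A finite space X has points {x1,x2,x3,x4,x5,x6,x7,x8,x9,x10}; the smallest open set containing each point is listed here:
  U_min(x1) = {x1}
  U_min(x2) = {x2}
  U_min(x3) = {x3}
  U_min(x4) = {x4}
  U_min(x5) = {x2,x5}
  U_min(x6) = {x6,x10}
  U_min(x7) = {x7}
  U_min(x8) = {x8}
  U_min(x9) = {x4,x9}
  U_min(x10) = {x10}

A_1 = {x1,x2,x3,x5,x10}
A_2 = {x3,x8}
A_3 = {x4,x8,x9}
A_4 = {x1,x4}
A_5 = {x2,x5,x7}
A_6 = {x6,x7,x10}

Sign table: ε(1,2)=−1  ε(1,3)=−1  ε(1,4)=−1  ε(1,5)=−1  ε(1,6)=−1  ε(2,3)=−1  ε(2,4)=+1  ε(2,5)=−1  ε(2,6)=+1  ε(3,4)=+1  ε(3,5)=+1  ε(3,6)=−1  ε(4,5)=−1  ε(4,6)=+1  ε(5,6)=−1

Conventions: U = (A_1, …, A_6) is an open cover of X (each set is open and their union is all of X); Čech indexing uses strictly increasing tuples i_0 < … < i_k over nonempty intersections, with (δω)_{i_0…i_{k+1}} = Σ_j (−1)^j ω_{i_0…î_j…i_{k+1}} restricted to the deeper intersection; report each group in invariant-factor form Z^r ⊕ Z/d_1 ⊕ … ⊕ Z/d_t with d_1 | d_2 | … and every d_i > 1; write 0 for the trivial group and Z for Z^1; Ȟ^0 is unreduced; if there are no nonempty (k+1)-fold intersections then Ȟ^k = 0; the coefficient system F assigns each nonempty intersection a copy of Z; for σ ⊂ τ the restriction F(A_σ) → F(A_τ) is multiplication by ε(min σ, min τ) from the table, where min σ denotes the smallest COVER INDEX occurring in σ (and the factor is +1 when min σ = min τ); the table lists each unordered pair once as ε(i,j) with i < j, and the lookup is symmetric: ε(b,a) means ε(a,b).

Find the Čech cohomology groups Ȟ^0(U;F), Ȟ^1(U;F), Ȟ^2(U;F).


Ȟ^0 = 0,  Ȟ^1 = Z ⊕ Z/2,  Ȟ^2 = 0

intersection data:
  A12={x3} A14={x1} A15={x2,x5} A16={x10} A23={x8} A34={x4} A56={x7}
C dims 6,7; δ0: rk 6, SNF 1^5·2
Ȟ^0 = (6 − 6) − 0 = 0, so Ȟ^0 ≅ 0
Ȟ^1 = (7 − 0) − 6 = 1 plus torsion [2], so Ȟ^1 ≅ Z ⊕ Z/2
Ȟ^2 = (0 − 0) − 0 = 0, so Ȟ^2 ≅ 0


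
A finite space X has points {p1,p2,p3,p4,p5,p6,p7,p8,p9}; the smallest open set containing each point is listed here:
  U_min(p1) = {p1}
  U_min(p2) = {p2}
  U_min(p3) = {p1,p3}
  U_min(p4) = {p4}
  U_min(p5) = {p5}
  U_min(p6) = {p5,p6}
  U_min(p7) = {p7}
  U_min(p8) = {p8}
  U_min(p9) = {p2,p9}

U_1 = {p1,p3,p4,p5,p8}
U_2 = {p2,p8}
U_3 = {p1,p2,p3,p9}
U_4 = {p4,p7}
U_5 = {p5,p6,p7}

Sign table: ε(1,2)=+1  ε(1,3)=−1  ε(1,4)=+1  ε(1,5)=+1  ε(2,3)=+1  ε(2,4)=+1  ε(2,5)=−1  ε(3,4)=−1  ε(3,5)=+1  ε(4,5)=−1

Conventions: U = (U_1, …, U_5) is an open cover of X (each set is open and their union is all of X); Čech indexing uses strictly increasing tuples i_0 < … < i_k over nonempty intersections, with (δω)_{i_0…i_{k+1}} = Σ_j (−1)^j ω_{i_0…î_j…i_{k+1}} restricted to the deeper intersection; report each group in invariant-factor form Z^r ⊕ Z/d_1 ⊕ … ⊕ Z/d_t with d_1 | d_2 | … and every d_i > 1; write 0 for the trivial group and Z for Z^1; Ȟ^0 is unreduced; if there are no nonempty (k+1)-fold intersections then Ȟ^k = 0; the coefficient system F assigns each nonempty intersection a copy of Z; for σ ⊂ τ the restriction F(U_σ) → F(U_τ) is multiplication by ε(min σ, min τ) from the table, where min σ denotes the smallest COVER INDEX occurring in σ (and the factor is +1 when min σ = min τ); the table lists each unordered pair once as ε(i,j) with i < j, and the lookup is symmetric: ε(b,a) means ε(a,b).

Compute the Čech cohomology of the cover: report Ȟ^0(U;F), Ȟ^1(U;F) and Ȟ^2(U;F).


nerve of the cover:
  U12={p8} U13={p1,p3} U14={p4} U15={p5} U23={p2} U45={p7}
C dims 5,6; δ0: rk 5, SNF 1^4·2
Ȟ^0 = (5 − 5) − 0 = 0, so Ȟ^0 ≅ 0
Ȟ^1 = (6 − 0) − 5 = 1 plus torsion [2], so Ȟ^1 ≅ Z ⊕ Z/2
Ȟ^2 = (0 − 0) − 0 = 0, so Ȟ^2 ≅ 0

Ȟ^0 = 0, Ȟ^1 = Z ⊕ Z/2, Ȟ^2 = 0


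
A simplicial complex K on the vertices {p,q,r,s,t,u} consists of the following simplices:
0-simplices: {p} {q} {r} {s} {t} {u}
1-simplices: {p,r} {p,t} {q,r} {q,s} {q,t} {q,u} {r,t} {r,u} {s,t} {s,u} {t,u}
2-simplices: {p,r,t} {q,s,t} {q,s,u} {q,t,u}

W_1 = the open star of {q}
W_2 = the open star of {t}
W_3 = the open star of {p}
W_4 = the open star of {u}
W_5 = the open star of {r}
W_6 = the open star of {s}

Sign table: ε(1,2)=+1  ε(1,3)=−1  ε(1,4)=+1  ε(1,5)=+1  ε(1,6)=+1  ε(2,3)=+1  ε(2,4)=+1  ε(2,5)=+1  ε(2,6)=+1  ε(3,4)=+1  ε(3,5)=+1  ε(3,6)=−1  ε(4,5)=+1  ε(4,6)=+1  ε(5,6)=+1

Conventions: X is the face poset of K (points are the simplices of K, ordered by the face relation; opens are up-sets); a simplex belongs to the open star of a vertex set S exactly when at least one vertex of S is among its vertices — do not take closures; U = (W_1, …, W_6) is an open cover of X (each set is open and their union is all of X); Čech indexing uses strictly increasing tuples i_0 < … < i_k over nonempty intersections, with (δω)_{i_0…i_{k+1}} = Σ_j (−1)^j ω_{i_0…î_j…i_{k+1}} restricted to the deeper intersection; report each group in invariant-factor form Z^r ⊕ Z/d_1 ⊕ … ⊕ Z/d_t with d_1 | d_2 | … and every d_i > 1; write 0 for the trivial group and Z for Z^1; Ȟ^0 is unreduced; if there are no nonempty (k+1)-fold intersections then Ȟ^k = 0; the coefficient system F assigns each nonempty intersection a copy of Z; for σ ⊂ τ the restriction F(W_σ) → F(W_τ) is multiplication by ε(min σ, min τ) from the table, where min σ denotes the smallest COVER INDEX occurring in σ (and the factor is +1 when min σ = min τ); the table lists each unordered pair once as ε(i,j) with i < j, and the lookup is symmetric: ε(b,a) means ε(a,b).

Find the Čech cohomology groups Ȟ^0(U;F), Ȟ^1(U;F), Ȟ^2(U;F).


cover nerve:
  W1={{q},{q,r},{q,s},{q,t},{q,u},{q,s,t},{q,s,u},{q,t,u}} W2={{t},{p,t},{q,t},{r,t},{s,t},{t,u},{p,r,t},{q,s,t},{q,t,u}} W3={{p},{p,r},{p,t},{p,r,t}} W4={{u},{q,u},{r,u},{s,u},{t,u},{q,s,u},{q,t,u}} W5={{r},{p,r},{q,r},{r,t},{r,u},{p,r,t}} W6={{s},{q,s},{s,t},{s,u},{q,s,t},{q,s,u}}
  W12={{q,t},{q,s,t},{q,t,u}} W14={{q,u},{q,s,u},{q,t,u}} W15={{q,r}} W16={{q,s},{q,s,t},{q,s,u}} W23={{p,t},{p,r,t}} W24={{t,u},{q,t,u}} W25={{r,t},{p,r,t}} W26={{s,t},{q,s,t}} W35={{p,r},{p,r,t}} W45={{r,u}} W46={{s,u},{q,s,u}}
  W124={{q,t,u}} W126={{q,s,t}} W146={{q,s,u}} W235={{p,r,t}}
C dims 6,11,4; δ0: rk 5, SNF 1^5; δ1: rk 4, SNF 1^4
Ȟ^0: (6−5)−0=1 ⇒ Z
Ȟ^1: (11−4)−5=2 ⇒ Z^2
Ȟ^2: (4−0)−4=0 ⇒ 0

Ȟ^0(U;F) ≅ Z; Ȟ^1(U;F) ≅ Z^2; Ȟ^2(U;F) ≅ 0


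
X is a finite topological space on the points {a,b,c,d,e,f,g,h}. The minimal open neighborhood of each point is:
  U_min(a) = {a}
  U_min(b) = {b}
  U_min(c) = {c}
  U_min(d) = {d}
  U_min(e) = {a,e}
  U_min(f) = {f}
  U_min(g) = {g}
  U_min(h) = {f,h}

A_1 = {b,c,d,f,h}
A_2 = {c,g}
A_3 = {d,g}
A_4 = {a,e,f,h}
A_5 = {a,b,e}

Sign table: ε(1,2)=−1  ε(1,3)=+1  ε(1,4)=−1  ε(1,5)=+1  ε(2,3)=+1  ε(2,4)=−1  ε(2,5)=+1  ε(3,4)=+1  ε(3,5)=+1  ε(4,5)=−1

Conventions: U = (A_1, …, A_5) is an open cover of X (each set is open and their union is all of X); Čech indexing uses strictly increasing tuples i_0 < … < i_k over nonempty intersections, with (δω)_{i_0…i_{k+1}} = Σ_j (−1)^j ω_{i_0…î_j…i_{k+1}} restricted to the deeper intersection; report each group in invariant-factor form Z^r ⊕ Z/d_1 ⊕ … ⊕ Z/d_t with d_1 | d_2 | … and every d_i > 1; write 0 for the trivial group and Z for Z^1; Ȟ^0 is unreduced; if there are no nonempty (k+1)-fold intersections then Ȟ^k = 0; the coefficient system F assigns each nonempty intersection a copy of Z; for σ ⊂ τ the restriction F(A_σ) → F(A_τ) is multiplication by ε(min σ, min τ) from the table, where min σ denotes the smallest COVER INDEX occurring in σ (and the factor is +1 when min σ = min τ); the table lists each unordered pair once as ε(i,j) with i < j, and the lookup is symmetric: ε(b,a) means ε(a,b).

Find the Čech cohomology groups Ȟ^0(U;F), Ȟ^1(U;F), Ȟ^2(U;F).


Ȟ^0 = 0,  Ȟ^1 = Z ⊕ Z/2,  Ȟ^2 = 0

nonempty intersections:
  A12={c} A13={d} A14={f,h} A15={b} A23={g} A45={a,e}
C dims 5,6; δ0: rk 5, SNF 1^4·2
Ȟ^0: (5−5)−0=0 ⇒ 0
Ȟ^1: (6−0)−5=1 plus torsion [2] ⇒ Z ⊕ Z/2
Ȟ^2: (0−0)−0=0 ⇒ 0


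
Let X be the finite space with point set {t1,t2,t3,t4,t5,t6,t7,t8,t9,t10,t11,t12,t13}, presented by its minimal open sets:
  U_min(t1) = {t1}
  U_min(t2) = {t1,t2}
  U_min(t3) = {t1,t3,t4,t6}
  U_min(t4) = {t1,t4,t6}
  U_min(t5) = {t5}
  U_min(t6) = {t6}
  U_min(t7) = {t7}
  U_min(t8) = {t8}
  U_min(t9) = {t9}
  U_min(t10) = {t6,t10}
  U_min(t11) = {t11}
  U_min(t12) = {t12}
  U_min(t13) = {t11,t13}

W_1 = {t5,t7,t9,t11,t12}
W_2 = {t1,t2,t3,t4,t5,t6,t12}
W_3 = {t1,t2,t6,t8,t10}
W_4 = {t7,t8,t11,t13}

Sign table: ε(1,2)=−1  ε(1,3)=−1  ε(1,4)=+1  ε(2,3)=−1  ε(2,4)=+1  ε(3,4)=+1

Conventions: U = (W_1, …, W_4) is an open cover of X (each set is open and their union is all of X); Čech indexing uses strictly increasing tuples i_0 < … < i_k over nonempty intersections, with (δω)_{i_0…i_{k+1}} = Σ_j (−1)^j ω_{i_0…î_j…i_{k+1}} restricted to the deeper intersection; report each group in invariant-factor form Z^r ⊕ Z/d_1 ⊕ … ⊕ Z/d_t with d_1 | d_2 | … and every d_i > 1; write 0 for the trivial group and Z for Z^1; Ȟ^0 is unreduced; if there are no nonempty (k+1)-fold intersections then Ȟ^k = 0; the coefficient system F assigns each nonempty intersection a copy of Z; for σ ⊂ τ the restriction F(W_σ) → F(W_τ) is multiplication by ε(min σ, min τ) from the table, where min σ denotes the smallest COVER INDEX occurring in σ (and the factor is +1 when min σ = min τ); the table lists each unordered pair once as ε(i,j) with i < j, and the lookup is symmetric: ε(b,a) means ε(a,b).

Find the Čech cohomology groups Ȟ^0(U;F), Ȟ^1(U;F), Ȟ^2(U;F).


Ȟ^0 = Z; Ȟ^1 = Z; Ȟ^2 = 0

cover nerve:
  W12={t5,t12} W14={t7,t11} W23={t1,t2,t6} W34={t8}
C dims 4,4; δ0: rk 3, SNF 1^3
Ȟ^0: (4−3)−0=1 ⇒ Z
Ȟ^1: (4−0)−3=1 ⇒ Z
Ȟ^2: (0−0)−0=0 ⇒ 0


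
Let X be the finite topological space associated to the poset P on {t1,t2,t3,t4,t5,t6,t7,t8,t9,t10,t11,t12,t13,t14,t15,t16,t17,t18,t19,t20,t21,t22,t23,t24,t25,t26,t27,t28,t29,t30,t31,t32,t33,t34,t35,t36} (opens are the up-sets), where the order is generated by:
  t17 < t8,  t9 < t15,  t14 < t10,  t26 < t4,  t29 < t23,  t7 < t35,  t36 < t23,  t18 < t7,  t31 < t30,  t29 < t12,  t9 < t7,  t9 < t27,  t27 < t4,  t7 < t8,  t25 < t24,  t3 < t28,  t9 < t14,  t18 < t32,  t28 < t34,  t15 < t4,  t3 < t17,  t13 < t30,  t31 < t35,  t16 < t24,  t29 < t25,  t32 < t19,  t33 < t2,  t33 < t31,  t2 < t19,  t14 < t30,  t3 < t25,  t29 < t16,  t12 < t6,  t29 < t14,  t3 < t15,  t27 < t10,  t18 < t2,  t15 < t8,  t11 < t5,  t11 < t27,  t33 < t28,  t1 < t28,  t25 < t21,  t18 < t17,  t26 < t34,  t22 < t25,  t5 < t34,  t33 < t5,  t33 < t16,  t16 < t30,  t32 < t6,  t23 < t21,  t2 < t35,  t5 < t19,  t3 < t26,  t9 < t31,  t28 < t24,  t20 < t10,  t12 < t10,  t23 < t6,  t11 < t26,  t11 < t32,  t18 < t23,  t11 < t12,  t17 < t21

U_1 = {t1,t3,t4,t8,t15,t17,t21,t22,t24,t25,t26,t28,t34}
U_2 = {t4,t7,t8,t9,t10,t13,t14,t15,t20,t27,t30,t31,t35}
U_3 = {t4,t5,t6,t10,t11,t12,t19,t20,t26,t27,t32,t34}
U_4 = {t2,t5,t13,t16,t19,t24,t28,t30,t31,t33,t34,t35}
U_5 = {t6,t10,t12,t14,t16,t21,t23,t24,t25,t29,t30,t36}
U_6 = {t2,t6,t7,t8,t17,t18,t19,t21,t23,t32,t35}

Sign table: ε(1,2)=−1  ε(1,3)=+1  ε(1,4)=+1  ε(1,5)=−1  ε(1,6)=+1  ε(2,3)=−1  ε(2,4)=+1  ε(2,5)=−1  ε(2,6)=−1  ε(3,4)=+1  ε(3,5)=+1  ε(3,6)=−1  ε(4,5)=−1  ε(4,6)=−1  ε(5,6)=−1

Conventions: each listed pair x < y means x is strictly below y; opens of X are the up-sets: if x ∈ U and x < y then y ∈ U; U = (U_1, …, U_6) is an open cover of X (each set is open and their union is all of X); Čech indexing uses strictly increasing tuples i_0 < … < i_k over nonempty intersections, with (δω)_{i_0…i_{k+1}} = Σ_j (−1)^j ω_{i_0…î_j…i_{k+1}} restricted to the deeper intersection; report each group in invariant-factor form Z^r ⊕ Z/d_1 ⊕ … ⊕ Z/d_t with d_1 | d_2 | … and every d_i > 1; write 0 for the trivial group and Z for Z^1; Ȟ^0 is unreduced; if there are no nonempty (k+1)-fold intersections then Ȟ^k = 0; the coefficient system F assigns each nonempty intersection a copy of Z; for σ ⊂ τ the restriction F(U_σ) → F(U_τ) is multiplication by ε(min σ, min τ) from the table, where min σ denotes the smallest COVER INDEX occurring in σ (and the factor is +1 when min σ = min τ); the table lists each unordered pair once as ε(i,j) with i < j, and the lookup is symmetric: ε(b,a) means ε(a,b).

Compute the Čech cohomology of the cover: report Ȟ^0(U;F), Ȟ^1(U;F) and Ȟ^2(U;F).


Ȟ^0 = 0, Ȟ^1 = Z/2, Ȟ^2 = Z

nonempty intersections:
  U12={t4,t8,t15} U13={t4,t26,t34} U14={t24,t28,t34} U15={t21,t24,t25} U16={t8,t17,t21} U23={t4,t10,t20,t27} U24={t13,t30,t31,t35} U25={t10,t14,t30} U26={t7,t8,t35} U34={t5,t19,t34} U35={t6,t10,t12} U36={t6,t19,t32} U45={t16,t24,t30} U46={t2,t19,t35} U56={t6,t21,t23}
  U123={t4} U126={t8} U134={t34} U145={t24} U156={t21} U235={t10} U245={t30} U246={t35} U346={t19} U356={t6}
C dims 6,15,10; δ0: rk 6, SNF 1^5·2; δ1: rk 9, SNF 1^9
Ȟ^0: (6−6)−0=0 ⇒ 0
Ȟ^1: (15−9)−6=0 plus torsion [2] ⇒ Z/2
Ȟ^2: (10−0)−9=1 ⇒ Z


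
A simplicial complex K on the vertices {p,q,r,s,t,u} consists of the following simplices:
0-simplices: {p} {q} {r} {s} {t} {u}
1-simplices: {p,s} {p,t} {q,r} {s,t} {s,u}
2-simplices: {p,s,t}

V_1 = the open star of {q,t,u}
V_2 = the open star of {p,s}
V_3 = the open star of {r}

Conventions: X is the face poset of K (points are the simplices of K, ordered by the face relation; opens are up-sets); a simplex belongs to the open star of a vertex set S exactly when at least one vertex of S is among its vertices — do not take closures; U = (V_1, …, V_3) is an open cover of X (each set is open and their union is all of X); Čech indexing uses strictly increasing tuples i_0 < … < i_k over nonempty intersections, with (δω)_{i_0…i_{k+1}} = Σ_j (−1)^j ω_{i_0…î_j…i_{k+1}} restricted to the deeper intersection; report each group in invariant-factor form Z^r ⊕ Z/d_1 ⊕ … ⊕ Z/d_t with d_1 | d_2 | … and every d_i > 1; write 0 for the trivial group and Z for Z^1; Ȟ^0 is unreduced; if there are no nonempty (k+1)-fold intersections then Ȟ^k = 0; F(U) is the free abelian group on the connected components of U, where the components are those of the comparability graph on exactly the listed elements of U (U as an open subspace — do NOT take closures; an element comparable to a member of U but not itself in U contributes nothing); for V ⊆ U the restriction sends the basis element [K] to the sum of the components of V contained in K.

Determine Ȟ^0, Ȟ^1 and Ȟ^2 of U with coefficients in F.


intersection data:
  V1={{q},{t},{u},{p,t},{q,r},{s,t},{s,u},{p,s,t}} V2={{p},{s},{p,s},{p,t},{s,t},{s,u},{p,s,t}} V3={{r},{q,r}}
  V12={{p,t},{s,t},{s,u},{p,s,t}} V13={{q,r}}
components per intersection:
  V1: {{q},{q,r}} {{t},{p,t},{s,t},{p,s,t}} {{u},{s,u}}
  V2: {{p},{s},{p,s},{p,t},{s,t},{s,u},{p,s,t}}
  V3: {{r},{q,r}}
  V12: {{p,t},{s,t},{p,s,t}} {{s,u}}
  V13: {{q,r}}
C dims 5,3; δ0: rk 3, SNF 1^3
Ȟ^0 = (5 − 3) − 0 = 2, so Ȟ^0 ≅ Z^2
Ȟ^1 = (3 − 0) − 3 = 0, so Ȟ^1 ≅ 0
Ȟ^2 = (0 − 0) − 0 = 0, so Ȟ^2 ≅ 0

Ȟ^0 ≅ Z^2, Ȟ^1 ≅ 0 and Ȟ^2 ≅ 0


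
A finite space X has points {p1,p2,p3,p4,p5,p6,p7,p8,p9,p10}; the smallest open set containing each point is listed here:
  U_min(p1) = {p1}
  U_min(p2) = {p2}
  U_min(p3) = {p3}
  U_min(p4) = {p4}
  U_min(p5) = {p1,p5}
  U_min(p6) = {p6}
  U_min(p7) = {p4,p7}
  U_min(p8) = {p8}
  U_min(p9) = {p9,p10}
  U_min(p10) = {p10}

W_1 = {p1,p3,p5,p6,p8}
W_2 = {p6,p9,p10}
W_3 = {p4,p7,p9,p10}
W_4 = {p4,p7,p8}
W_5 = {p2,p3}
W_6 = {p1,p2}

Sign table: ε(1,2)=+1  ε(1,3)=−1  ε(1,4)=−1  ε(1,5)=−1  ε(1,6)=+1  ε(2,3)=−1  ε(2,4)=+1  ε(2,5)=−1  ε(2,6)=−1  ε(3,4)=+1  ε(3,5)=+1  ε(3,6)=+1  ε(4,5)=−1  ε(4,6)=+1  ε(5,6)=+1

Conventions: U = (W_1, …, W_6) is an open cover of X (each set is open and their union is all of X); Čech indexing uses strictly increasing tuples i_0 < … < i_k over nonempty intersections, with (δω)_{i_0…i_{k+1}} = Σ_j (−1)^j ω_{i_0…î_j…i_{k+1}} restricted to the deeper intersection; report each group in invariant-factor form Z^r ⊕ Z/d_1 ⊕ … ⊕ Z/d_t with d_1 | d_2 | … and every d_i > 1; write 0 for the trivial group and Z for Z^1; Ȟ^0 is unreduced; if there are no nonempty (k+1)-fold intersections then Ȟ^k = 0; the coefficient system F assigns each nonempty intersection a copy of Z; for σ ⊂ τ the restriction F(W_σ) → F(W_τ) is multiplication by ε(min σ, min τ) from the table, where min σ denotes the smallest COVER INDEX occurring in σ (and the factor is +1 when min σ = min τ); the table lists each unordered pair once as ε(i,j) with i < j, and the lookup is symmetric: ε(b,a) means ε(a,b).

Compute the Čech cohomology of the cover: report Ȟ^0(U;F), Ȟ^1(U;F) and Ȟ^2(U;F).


Ȟ^0(U;F) ≅ 0, Ȟ^1(U;F) ≅ Z ⊕ Z/2 and Ȟ^2(U;F) ≅ 0

intersection data:
  W12={p6} W14={p8} W15={p3} W16={p1} W23={p9,p10} W34={p4,p7} W56={p2}
C dims 6,7; δ0: rk 6, SNF 1^5·2
Ȟ^0 = (6 − 6) − 0 = 0, so Ȟ^0 ≅ 0
Ȟ^1 = (7 − 0) − 6 = 1 plus torsion [2], so Ȟ^1 ≅ Z ⊕ Z/2
Ȟ^2 = (0 − 0) − 0 = 0, so Ȟ^2 ≅ 0


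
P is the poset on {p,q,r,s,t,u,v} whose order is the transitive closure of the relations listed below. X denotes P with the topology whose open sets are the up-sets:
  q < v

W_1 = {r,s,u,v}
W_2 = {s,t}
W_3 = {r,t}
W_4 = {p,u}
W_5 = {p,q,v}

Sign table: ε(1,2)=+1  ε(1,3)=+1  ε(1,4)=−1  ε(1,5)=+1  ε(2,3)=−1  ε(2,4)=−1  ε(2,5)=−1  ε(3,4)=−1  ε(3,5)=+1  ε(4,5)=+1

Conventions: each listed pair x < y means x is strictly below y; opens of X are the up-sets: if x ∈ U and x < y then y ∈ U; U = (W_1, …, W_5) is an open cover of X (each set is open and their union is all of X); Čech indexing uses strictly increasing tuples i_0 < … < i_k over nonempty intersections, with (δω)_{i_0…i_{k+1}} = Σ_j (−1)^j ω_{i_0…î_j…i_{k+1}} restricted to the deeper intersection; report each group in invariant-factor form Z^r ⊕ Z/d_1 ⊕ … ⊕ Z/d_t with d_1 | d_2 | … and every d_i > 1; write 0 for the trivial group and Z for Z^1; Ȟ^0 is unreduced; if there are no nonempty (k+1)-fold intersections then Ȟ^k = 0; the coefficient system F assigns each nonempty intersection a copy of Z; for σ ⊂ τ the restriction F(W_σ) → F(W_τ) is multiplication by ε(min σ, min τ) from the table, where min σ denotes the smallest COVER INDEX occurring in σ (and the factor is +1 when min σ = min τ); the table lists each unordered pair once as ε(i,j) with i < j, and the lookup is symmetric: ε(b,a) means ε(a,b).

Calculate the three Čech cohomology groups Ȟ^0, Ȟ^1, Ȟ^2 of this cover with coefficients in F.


Ȟ^0 ≅ 0, Ȟ^1 ≅ Z ⊕ Z/2, Ȟ^2 ≅ 0

intersection data:
  W12={s} W13={r} W14={u} W15={v} W23={t} W45={p}
C dims 5,6; δ0: rk 5, SNF 1^4·2
Ȟ^0 = (5 − 5) − 0 = 0, so Ȟ^0 ≅ 0
Ȟ^1 = (6 − 0) − 5 = 1 plus torsion [2], so Ȟ^1 ≅ Z ⊕ Z/2
Ȟ^2 = (0 − 0) − 0 = 0, so Ȟ^2 ≅ 0


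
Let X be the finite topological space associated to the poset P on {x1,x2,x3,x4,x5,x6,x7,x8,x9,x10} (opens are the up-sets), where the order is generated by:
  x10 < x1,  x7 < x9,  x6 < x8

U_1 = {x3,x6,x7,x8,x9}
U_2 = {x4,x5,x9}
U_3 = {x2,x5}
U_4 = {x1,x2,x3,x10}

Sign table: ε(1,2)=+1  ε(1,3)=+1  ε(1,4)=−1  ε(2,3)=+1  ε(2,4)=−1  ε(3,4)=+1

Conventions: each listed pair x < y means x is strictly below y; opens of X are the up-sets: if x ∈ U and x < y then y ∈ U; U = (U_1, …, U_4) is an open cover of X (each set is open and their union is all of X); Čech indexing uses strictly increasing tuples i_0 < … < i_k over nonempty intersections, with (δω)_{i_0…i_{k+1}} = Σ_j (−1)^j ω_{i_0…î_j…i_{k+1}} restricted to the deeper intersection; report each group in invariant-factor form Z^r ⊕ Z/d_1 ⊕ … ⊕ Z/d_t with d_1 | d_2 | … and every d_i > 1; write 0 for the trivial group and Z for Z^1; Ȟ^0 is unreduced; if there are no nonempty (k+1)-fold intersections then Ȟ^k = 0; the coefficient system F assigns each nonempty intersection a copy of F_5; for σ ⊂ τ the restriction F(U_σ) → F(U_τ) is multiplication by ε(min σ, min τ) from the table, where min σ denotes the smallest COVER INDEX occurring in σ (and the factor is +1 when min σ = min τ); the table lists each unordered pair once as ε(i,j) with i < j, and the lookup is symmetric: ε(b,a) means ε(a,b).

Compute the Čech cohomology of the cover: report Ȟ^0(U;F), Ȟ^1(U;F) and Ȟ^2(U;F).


Ȟ^0(U;F) ≅ 0; Ȟ^1(U;F) ≅ 0; Ȟ^2(U;F) ≅ 0

intersection data:
  U12={x9} U14={x3} U23={x5} U34={x2}
C dims 4,4; δ0: rk_F5 4
Ȟ^0 = (4 − 4) − 0 = 0, so Ȟ^0 ≅ 0
Ȟ^1 = (4 − 0) − 4 = 0, so Ȟ^1 ≅ 0
Ȟ^2 = (0 − 0) − 0 = 0, so Ȟ^2 ≅ 0


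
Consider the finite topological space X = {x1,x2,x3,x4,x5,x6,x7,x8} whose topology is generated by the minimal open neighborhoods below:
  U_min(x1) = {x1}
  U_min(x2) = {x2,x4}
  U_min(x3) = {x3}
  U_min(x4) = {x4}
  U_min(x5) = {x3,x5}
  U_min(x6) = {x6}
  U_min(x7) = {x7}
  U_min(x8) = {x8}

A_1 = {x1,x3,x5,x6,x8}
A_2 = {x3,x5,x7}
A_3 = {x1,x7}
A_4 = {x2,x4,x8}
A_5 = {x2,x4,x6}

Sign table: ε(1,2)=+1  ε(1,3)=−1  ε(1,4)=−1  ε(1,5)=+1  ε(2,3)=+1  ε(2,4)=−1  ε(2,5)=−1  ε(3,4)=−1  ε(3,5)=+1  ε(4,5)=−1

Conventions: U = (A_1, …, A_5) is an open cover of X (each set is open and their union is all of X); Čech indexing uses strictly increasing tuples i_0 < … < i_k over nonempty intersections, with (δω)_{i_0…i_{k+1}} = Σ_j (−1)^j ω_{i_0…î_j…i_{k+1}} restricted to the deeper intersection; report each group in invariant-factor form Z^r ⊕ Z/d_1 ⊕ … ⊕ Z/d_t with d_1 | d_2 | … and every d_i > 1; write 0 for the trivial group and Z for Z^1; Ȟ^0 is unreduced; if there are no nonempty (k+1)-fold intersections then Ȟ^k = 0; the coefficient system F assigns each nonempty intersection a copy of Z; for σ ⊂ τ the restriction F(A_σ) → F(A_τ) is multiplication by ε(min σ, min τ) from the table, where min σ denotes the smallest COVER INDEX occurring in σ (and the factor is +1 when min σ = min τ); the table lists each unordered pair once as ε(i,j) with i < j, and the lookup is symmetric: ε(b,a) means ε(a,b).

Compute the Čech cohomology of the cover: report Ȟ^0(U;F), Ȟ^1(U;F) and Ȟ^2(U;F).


cover nerve:
  A12={x3,x5} A13={x1} A14={x8} A15={x6} A23={x7} A45={x2,x4}
C dims 5,6; δ0: rk 5, SNF 1^4·2
Ȟ^0: (5−5)−0=0 ⇒ 0
Ȟ^1: (6−0)−5=1 plus torsion [2] ⇒ Z ⊕ Z/2
Ȟ^2: (0−0)−0=0 ⇒ 0

Ȟ^0(U;F) ≅ 0; Ȟ^1(U;F) ≅ Z ⊕ Z/2; Ȟ^2(U;F) ≅ 0
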